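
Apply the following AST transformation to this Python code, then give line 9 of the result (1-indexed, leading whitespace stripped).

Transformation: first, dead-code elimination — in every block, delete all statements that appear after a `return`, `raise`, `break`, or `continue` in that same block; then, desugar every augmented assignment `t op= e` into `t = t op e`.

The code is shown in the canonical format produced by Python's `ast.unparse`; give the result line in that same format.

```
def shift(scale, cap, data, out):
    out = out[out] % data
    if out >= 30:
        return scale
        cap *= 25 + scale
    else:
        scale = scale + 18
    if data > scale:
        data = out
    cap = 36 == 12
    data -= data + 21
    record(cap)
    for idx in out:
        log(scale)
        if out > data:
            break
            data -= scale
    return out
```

cap = 36 == 12

Transformed code:
def shift(scale, cap, data, out):
    out = out[out] % data
    if out >= 30:
        return scale
    else:
        scale = scale + 18
    if data > scale:
        data = out
    cap = 36 == 12
    data = data - (data + 21)
    record(cap)
    for idx in out:
        log(scale)
        if out > data:
            break
    return out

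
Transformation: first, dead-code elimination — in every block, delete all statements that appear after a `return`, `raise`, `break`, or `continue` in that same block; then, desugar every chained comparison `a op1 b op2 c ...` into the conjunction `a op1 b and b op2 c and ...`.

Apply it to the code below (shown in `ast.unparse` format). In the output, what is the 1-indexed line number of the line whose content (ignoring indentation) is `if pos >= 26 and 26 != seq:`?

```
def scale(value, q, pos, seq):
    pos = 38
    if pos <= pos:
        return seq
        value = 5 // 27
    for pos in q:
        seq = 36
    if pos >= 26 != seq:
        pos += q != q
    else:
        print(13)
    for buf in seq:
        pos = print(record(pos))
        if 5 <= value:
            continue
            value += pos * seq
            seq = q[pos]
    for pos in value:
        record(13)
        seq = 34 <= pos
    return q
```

Transformed code:
def scale(value, q, pos, seq):
    pos = 38
    if pos <= pos:
        return seq
    for pos in q:
        seq = 36
    if pos >= 26 and 26 != seq:
        pos += q != q
    else:
        print(13)
    for buf in seq:
        pos = print(record(pos))
        if 5 <= value:
            continue
    for pos in value:
        record(13)
        seq = 34 <= pos
    return q

7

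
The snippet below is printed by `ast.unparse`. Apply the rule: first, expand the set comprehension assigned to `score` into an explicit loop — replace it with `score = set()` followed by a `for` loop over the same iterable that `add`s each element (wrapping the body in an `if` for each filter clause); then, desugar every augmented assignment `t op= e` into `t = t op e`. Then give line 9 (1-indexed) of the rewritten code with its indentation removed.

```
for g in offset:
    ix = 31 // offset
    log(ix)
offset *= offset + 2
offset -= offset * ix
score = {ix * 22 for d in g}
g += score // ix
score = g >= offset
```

Transformed code:
for g in offset:
    ix = 31 // offset
    log(ix)
offset = offset * (offset + 2)
offset = offset - offset * ix
score = set()
for d in g:
    score.add(ix * 22)
g = g + score // ix
score = g >= offset

g = g + score // ix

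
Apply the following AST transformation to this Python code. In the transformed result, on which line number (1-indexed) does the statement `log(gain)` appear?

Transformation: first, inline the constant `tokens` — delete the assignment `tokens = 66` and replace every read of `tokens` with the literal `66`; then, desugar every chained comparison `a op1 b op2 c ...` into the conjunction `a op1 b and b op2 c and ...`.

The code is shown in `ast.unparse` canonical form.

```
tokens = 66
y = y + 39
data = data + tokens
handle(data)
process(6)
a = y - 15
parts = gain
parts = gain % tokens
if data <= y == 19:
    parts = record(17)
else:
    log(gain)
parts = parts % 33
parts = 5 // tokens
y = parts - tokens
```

11

Transformed code:
y = y + 39
data = data + 66
handle(data)
process(6)
a = y - 15
parts = gain
parts = gain % 66
if data <= y and y == 19:
    parts = record(17)
else:
    log(gain)
parts = parts % 33
parts = 5 // 66
y = parts - 66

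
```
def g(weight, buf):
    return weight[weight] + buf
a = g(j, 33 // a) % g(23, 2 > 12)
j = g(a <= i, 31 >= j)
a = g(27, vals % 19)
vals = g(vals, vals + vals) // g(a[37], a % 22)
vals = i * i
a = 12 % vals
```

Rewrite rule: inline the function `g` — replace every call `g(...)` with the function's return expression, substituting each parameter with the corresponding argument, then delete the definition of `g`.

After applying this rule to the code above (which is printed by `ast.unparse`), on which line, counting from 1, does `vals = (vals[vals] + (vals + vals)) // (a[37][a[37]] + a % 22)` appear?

Transformed code:
a = (j[j] + 33 // a) % (23[23] + (2 > 12))
j = (a <= i)[a <= i] + (31 >= j)
a = 27[27] + vals % 19
vals = (vals[vals] + (vals + vals)) // (a[37][a[37]] + a % 22)
vals = i * i
a = 12 % vals

4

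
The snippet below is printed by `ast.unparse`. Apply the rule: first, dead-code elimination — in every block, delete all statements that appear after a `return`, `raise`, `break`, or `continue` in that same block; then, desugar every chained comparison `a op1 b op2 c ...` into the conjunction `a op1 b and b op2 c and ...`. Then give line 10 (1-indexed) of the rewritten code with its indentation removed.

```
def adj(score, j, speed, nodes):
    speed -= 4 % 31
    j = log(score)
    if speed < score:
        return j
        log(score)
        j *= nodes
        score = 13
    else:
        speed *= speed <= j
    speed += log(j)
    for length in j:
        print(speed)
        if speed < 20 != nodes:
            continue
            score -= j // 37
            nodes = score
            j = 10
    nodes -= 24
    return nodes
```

Transformed code:
def adj(score, j, speed, nodes):
    speed -= 4 % 31
    j = log(score)
    if speed < score:
        return j
    else:
        speed *= speed <= j
    speed += log(j)
    for length in j:
        print(speed)
        if speed < 20 and 20 != nodes:
            continue
    nodes -= 24
    return nodes

print(speed)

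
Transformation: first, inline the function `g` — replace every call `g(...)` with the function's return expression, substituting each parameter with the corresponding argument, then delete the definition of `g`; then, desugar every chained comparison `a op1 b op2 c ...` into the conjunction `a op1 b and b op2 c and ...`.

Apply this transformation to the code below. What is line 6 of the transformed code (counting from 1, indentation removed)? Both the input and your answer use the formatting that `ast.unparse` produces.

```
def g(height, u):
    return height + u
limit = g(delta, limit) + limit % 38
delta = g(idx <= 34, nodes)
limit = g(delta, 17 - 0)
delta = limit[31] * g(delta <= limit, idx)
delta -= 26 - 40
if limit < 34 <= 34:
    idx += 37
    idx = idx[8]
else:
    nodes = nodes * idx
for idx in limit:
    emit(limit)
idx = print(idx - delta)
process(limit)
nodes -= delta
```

Transformed code:
limit = delta + limit + limit % 38
delta = (idx <= 34) + nodes
limit = delta + (17 - 0)
delta = limit[31] * ((delta <= limit) + idx)
delta -= 26 - 40
if limit < 34 and 34 <= 34:
    idx += 37
    idx = idx[8]
else:
    nodes = nodes * idx
for idx in limit:
    emit(limit)
idx = print(idx - delta)
process(limit)
nodes -= delta

if limit < 34 and 34 <= 34:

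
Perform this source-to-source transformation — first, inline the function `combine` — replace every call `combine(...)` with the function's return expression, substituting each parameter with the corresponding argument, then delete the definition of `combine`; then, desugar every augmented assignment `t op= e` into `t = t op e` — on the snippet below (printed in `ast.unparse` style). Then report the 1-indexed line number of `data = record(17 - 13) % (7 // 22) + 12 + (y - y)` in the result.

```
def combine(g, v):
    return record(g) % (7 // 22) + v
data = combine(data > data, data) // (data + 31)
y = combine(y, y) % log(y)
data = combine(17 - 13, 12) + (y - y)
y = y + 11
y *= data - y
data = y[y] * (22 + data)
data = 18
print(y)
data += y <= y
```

3

Transformed code:
data = (record(data > data) % (7 // 22) + data) // (data + 31)
y = (record(y) % (7 // 22) + y) % log(y)
data = record(17 - 13) % (7 // 22) + 12 + (y - y)
y = y + 11
y = y * (data - y)
data = y[y] * (22 + data)
data = 18
print(y)
data = data + (y <= y)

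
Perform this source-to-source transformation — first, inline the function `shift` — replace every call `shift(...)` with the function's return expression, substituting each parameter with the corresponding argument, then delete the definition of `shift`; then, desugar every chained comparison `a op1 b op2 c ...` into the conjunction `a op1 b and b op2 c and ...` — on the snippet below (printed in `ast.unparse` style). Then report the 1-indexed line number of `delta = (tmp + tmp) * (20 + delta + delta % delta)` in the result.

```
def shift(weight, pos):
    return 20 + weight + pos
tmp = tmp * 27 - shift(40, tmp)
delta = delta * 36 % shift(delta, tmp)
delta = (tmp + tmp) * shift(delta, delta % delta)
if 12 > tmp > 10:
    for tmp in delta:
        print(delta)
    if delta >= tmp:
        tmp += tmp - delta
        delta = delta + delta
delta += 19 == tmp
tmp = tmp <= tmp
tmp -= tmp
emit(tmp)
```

3

Transformed code:
tmp = tmp * 27 - (20 + 40 + tmp)
delta = delta * 36 % (20 + delta + tmp)
delta = (tmp + tmp) * (20 + delta + delta % delta)
if 12 > tmp and tmp > 10:
    for tmp in delta:
        print(delta)
    if delta >= tmp:
        tmp += tmp - delta
        delta = delta + delta
delta += 19 == tmp
tmp = tmp <= tmp
tmp -= tmp
emit(tmp)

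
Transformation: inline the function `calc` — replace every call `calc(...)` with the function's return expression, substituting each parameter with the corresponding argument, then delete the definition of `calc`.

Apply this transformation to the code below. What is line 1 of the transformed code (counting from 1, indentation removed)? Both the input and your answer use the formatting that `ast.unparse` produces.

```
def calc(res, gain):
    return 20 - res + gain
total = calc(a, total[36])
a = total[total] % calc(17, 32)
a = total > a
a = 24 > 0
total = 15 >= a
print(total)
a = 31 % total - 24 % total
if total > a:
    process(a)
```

Transformed code:
total = 20 - a + total[36]
a = total[total] % (20 - 17 + 32)
a = total > a
a = 24 > 0
total = 15 >= a
print(total)
a = 31 % total - 24 % total
if total > a:
    process(a)

total = 20 - a + total[36]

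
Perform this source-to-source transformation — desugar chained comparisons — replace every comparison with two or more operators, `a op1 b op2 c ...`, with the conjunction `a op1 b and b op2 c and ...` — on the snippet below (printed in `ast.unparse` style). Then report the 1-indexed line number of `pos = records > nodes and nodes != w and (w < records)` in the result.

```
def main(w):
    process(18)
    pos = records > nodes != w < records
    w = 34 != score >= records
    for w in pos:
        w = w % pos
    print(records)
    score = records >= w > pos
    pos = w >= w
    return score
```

Transformed code:
def main(w):
    process(18)
    pos = records > nodes and nodes != w and (w < records)
    w = 34 != score and score >= records
    for w in pos:
        w = w % pos
    print(records)
    score = records >= w and w > pos
    pos = w >= w
    return score

3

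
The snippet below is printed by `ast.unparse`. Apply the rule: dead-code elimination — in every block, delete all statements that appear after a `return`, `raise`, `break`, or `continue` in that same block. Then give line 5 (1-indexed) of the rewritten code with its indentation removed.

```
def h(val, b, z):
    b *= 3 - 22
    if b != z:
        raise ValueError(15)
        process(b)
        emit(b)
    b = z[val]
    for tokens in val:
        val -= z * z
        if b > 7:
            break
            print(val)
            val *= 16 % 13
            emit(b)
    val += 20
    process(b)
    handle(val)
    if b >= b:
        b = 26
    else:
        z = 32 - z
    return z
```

Transformed code:
def h(val, b, z):
    b *= 3 - 22
    if b != z:
        raise ValueError(15)
    b = z[val]
    for tokens in val:
        val -= z * z
        if b > 7:
            break
    val += 20
    process(b)
    handle(val)
    if b >= b:
        b = 26
    else:
        z = 32 - z
    return z

b = z[val]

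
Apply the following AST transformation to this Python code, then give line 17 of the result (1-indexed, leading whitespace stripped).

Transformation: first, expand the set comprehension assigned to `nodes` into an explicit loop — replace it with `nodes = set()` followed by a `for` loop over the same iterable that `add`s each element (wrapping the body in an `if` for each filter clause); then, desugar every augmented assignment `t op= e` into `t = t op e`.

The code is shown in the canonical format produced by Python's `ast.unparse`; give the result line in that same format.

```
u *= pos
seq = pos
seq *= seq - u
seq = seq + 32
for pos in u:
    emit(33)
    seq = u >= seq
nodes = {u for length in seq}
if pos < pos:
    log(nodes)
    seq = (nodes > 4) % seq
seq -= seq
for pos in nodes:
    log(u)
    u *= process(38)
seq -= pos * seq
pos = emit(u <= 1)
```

u = u * process(38)

Transformed code:
u = u * pos
seq = pos
seq = seq * (seq - u)
seq = seq + 32
for pos in u:
    emit(33)
    seq = u >= seq
nodes = set()
for length in seq:
    nodes.add(u)
if pos < pos:
    log(nodes)
    seq = (nodes > 4) % seq
seq = seq - seq
for pos in nodes:
    log(u)
    u = u * process(38)
seq = seq - pos * seq
pos = emit(u <= 1)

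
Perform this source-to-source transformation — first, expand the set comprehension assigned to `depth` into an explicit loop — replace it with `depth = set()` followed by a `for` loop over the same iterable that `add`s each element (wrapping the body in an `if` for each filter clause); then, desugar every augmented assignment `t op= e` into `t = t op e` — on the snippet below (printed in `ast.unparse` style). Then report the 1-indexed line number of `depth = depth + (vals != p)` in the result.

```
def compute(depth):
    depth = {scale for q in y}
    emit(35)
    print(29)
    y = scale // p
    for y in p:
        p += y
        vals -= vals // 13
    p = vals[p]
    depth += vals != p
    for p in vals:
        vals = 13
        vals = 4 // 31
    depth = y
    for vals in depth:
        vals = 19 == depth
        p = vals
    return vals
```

12

Transformed code:
def compute(depth):
    depth = set()
    for q in y:
        depth.add(scale)
    emit(35)
    print(29)
    y = scale // p
    for y in p:
        p = p + y
        vals = vals - vals // 13
    p = vals[p]
    depth = depth + (vals != p)
    for p in vals:
        vals = 13
        vals = 4 // 31
    depth = y
    for vals in depth:
        vals = 19 == depth
        p = vals
    return vals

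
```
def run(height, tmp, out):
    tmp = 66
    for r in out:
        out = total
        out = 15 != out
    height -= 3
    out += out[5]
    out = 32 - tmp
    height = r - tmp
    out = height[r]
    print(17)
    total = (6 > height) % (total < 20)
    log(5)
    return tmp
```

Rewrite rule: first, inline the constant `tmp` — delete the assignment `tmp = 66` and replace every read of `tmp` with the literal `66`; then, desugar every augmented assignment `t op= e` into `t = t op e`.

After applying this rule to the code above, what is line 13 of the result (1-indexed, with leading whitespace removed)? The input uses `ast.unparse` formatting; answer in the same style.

Transformed code:
def run(height, tmp, out):
    for r in out:
        out = total
        out = 15 != out
    height = height - 3
    out = out + out[5]
    out = 32 - 66
    height = r - 66
    out = height[r]
    print(17)
    total = (6 > height) % (total < 20)
    log(5)
    return 66

return 66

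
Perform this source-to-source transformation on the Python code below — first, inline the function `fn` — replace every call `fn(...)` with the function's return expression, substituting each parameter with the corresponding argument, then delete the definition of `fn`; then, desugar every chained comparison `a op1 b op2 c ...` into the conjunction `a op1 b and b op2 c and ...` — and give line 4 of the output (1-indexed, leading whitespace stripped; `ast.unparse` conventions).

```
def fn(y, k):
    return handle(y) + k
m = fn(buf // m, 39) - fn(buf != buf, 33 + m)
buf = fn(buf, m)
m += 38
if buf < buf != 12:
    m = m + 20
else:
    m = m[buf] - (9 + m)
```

if buf < buf and buf != 12:

Transformed code:
m = handle(buf // m) + 39 - (handle(buf != buf) + (33 + m))
buf = handle(buf) + m
m += 38
if buf < buf and buf != 12:
    m = m + 20
else:
    m = m[buf] - (9 + m)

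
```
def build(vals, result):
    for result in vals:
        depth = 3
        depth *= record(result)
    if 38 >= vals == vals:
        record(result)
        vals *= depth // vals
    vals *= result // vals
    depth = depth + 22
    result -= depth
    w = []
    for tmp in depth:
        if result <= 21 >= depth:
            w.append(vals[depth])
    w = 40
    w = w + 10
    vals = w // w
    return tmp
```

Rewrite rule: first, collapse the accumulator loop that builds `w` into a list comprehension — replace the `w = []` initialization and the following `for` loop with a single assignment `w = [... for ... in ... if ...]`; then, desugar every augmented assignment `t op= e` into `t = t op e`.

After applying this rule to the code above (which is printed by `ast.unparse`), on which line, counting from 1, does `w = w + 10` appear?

Transformed code:
def build(vals, result):
    for result in vals:
        depth = 3
        depth = depth * record(result)
    if 38 >= vals == vals:
        record(result)
        vals = vals * (depth // vals)
    vals = vals * (result // vals)
    depth = depth + 22
    result = result - depth
    w = [vals[depth] for tmp in depth if result <= 21 >= depth]
    w = 40
    w = w + 10
    vals = w // w
    return tmp

13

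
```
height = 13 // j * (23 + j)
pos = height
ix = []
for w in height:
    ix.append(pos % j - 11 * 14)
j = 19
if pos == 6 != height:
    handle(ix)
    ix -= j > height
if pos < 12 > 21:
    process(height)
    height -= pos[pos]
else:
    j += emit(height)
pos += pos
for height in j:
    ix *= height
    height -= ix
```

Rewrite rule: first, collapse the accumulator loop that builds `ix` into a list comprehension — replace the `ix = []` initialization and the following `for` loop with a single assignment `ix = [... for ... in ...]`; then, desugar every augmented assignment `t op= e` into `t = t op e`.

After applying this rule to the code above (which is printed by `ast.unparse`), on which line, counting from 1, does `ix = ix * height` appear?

15

Transformed code:
height = 13 // j * (23 + j)
pos = height
ix = [pos % j - 11 * 14 for w in height]
j = 19
if pos == 6 != height:
    handle(ix)
    ix = ix - (j > height)
if pos < 12 > 21:
    process(height)
    height = height - pos[pos]
else:
    j = j + emit(height)
pos = pos + pos
for height in j:
    ix = ix * height
    height = height - ix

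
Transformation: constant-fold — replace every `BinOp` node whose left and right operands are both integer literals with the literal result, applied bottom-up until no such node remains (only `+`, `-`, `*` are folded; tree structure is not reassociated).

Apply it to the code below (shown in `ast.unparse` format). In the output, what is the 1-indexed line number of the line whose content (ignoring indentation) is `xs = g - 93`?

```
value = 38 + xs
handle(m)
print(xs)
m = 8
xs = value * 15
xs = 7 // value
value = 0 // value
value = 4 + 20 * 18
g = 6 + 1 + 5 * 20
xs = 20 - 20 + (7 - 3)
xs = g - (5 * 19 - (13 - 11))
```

Transformed code:
value = 38 + xs
handle(m)
print(xs)
m = 8
xs = value * 15
xs = 7 // value
value = 0 // value
value = 364
g = 107
xs = 4
xs = g - 93

11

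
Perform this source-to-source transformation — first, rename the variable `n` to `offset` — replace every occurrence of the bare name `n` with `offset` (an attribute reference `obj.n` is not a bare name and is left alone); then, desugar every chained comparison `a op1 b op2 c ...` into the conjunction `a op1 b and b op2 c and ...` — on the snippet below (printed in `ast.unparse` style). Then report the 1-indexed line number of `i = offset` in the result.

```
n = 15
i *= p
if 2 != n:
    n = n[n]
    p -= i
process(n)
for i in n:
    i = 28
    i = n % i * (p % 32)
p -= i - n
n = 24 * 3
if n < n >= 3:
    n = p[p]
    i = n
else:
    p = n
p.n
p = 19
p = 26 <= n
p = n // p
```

Transformed code:
offset = 15
i *= p
if 2 != offset:
    offset = offset[offset]
    p -= i
process(offset)
for i in offset:
    i = 28
    i = offset % i * (p % 32)
p -= i - offset
offset = 24 * 3
if offset < offset and offset >= 3:
    offset = p[p]
    i = offset
else:
    p = offset
p.n
p = 19
p = 26 <= offset
p = offset // p

14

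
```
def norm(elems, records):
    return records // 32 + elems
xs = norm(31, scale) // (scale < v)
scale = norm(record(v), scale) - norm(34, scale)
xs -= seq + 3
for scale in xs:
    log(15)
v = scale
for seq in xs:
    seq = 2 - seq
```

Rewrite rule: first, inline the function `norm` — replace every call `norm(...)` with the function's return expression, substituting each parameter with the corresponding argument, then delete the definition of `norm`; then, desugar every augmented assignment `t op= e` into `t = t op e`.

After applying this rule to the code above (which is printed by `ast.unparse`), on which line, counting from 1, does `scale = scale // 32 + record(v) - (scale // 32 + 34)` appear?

Transformed code:
xs = (scale // 32 + 31) // (scale < v)
scale = scale // 32 + record(v) - (scale // 32 + 34)
xs = xs - (seq + 3)
for scale in xs:
    log(15)
v = scale
for seq in xs:
    seq = 2 - seq

2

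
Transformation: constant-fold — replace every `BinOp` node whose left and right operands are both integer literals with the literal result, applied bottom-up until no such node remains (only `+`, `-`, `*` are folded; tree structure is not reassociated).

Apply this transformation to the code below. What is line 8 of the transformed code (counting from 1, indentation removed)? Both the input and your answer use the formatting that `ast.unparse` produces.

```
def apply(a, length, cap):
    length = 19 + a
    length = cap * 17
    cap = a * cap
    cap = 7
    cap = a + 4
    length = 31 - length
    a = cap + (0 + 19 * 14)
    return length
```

Transformed code:
def apply(a, length, cap):
    length = 19 + a
    length = cap * 17
    cap = a * cap
    cap = 7
    cap = a + 4
    length = 31 - length
    a = cap + 266
    return length

a = cap + 266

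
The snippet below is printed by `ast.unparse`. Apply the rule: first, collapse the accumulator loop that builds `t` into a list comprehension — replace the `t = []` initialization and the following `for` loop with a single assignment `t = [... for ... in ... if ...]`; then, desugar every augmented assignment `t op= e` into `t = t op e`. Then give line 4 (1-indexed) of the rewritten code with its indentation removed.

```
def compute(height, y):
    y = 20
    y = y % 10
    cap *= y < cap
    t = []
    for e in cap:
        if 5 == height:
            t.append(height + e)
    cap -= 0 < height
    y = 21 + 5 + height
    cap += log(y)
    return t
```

cap = cap * (y < cap)

Transformed code:
def compute(height, y):
    y = 20
    y = y % 10
    cap = cap * (y < cap)
    t = [height + e for e in cap if 5 == height]
    cap = cap - (0 < height)
    y = 21 + 5 + height
    cap = cap + log(y)
    return t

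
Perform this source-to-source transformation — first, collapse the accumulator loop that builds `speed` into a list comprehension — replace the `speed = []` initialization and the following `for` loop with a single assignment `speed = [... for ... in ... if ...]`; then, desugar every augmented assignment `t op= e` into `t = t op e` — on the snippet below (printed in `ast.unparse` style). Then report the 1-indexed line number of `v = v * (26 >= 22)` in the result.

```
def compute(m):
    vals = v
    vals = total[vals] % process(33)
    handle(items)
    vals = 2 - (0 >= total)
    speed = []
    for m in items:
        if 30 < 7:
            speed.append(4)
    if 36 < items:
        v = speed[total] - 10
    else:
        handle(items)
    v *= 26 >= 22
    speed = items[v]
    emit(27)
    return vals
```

11

Transformed code:
def compute(m):
    vals = v
    vals = total[vals] % process(33)
    handle(items)
    vals = 2 - (0 >= total)
    speed = [4 for m in items if 30 < 7]
    if 36 < items:
        v = speed[total] - 10
    else:
        handle(items)
    v = v * (26 >= 22)
    speed = items[v]
    emit(27)
    return vals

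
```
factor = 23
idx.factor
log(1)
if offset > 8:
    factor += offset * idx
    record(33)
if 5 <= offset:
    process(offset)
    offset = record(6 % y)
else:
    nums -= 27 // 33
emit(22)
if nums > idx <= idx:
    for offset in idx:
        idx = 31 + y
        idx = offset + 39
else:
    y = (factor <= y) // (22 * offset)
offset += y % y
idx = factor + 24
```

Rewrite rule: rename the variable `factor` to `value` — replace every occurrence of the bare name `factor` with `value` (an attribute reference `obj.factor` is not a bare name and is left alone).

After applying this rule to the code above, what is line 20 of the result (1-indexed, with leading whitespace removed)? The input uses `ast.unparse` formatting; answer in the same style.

idx = value + 24

Transformed code:
value = 23
idx.factor
log(1)
if offset > 8:
    value += offset * idx
    record(33)
if 5 <= offset:
    process(offset)
    offset = record(6 % y)
else:
    nums -= 27 // 33
emit(22)
if nums > idx <= idx:
    for offset in idx:
        idx = 31 + y
        idx = offset + 39
else:
    y = (value <= y) // (22 * offset)
offset += y % y
idx = value + 24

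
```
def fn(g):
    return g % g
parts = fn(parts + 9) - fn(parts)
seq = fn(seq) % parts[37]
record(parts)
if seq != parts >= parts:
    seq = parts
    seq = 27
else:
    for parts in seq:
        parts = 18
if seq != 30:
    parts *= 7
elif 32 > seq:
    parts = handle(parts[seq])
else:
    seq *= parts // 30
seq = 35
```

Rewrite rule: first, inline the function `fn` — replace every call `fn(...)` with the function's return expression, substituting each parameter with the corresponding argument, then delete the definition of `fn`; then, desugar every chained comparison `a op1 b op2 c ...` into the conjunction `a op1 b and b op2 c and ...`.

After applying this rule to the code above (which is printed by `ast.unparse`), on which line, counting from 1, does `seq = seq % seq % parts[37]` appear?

2

Transformed code:
parts = (parts + 9) % (parts + 9) - parts % parts
seq = seq % seq % parts[37]
record(parts)
if seq != parts and parts >= parts:
    seq = parts
    seq = 27
else:
    for parts in seq:
        parts = 18
if seq != 30:
    parts *= 7
elif 32 > seq:
    parts = handle(parts[seq])
else:
    seq *= parts // 30
seq = 35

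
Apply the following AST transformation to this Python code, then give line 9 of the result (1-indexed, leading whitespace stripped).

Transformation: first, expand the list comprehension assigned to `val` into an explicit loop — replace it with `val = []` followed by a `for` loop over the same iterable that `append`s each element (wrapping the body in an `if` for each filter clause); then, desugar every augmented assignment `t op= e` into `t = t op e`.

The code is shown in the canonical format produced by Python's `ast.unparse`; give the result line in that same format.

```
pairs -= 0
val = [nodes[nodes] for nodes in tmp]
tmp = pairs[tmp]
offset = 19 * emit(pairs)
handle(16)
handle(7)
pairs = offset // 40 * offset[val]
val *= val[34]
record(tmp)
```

Transformed code:
pairs = pairs - 0
val = []
for nodes in tmp:
    val.append(nodes[nodes])
tmp = pairs[tmp]
offset = 19 * emit(pairs)
handle(16)
handle(7)
pairs = offset // 40 * offset[val]
val = val * val[34]
record(tmp)

pairs = offset // 40 * offset[val]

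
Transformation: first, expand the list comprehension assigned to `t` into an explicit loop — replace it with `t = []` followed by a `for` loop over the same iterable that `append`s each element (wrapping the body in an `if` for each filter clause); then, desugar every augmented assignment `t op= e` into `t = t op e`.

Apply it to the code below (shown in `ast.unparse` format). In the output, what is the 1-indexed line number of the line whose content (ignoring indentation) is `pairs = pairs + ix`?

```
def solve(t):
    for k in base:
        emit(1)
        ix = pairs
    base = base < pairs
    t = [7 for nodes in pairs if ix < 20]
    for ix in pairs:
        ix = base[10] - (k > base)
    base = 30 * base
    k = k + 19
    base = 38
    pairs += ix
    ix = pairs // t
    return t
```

Transformed code:
def solve(t):
    for k in base:
        emit(1)
        ix = pairs
    base = base < pairs
    t = []
    for nodes in pairs:
        if ix < 20:
            t.append(7)
    for ix in pairs:
        ix = base[10] - (k > base)
    base = 30 * base
    k = k + 19
    base = 38
    pairs = pairs + ix
    ix = pairs // t
    return t

15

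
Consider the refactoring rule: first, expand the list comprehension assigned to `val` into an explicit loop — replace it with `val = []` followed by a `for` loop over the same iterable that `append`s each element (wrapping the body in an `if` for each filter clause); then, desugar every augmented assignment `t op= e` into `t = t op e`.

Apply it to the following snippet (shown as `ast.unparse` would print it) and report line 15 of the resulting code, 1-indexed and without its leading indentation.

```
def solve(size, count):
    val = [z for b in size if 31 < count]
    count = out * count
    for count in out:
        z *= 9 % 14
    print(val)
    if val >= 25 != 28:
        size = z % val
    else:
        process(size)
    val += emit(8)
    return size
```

Transformed code:
def solve(size, count):
    val = []
    for b in size:
        if 31 < count:
            val.append(z)
    count = out * count
    for count in out:
        z = z * (9 % 14)
    print(val)
    if val >= 25 != 28:
        size = z % val
    else:
        process(size)
    val = val + emit(8)
    return size

return size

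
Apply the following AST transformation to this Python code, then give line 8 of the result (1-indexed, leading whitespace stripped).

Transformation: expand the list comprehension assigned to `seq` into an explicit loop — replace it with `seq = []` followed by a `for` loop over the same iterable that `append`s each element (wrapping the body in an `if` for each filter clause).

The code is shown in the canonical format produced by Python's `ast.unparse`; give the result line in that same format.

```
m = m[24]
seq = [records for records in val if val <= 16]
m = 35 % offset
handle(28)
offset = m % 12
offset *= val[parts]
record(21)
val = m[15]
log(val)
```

offset = m % 12

Transformed code:
m = m[24]
seq = []
for records in val:
    if val <= 16:
        seq.append(records)
m = 35 % offset
handle(28)
offset = m % 12
offset *= val[parts]
record(21)
val = m[15]
log(val)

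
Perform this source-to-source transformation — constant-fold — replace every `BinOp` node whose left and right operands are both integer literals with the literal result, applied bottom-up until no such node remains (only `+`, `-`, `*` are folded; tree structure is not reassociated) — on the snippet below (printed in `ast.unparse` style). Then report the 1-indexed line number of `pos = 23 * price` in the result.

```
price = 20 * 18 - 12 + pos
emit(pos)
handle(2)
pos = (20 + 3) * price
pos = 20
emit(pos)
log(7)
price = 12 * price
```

4

Transformed code:
price = 348 + pos
emit(pos)
handle(2)
pos = 23 * price
pos = 20
emit(pos)
log(7)
price = 12 * price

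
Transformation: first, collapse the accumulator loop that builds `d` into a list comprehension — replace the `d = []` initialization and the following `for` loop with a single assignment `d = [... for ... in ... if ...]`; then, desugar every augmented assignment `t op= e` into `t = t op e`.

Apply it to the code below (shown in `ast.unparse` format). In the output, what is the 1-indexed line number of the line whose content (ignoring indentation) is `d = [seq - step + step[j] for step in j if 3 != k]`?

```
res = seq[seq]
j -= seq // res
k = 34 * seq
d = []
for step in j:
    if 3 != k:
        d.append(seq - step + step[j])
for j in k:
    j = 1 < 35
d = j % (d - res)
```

Transformed code:
res = seq[seq]
j = j - seq // res
k = 34 * seq
d = [seq - step + step[j] for step in j if 3 != k]
for j in k:
    j = 1 < 35
d = j % (d - res)

4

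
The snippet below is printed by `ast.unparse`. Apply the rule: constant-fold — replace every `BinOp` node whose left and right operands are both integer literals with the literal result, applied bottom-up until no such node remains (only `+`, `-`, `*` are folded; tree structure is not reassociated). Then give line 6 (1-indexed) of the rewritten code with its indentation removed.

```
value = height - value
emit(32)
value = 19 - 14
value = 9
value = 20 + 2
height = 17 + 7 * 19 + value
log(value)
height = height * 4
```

Transformed code:
value = height - value
emit(32)
value = 5
value = 9
value = 22
height = 150 + value
log(value)
height = height * 4

height = 150 + value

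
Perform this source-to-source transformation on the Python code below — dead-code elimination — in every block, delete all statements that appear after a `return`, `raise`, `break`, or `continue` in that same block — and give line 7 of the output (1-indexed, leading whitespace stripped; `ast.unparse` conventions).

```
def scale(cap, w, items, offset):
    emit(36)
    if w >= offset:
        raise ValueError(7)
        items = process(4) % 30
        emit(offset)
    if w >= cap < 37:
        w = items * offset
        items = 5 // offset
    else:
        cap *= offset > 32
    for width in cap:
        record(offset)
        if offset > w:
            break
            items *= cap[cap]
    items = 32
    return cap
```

Transformed code:
def scale(cap, w, items, offset):
    emit(36)
    if w >= offset:
        raise ValueError(7)
    if w >= cap < 37:
        w = items * offset
        items = 5 // offset
    else:
        cap *= offset > 32
    for width in cap:
        record(offset)
        if offset > w:
            break
    items = 32
    return cap

items = 5 // offset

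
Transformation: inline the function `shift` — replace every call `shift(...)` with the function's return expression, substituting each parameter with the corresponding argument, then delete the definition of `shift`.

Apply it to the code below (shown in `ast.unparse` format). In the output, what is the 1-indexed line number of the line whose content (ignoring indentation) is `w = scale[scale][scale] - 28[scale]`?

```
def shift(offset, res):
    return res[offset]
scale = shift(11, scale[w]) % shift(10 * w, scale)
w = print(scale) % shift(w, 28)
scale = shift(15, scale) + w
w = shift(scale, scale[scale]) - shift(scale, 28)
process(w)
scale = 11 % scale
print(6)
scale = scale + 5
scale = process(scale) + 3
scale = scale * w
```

Transformed code:
scale = scale[w][11] % scale[10 * w]
w = print(scale) % 28[w]
scale = scale[15] + w
w = scale[scale][scale] - 28[scale]
process(w)
scale = 11 % scale
print(6)
scale = scale + 5
scale = process(scale) + 3
scale = scale * w

4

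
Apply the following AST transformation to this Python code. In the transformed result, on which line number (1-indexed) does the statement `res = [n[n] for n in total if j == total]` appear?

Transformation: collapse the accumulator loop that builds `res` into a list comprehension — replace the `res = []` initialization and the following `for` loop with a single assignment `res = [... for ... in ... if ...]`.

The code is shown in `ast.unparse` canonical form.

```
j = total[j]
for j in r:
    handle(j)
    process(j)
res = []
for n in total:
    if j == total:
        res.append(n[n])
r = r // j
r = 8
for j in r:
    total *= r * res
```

Transformed code:
j = total[j]
for j in r:
    handle(j)
    process(j)
res = [n[n] for n in total if j == total]
r = r // j
r = 8
for j in r:
    total *= r * res

5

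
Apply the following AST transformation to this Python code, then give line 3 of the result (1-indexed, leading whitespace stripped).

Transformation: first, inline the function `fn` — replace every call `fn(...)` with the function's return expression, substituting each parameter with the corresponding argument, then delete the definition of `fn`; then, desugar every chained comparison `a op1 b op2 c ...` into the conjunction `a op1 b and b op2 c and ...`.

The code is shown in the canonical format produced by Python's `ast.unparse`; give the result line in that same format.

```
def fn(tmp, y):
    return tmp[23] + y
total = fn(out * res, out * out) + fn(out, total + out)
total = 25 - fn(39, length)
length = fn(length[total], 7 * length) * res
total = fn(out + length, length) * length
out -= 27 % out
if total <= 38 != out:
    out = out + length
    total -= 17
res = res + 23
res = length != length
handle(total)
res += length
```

Transformed code:
total = (out * res)[23] + out * out + (out[23] + (total + out))
total = 25 - (39[23] + length)
length = (length[total][23] + 7 * length) * res
total = ((out + length)[23] + length) * length
out -= 27 % out
if total <= 38 and 38 != out:
    out = out + length
    total -= 17
res = res + 23
res = length != length
handle(total)
res += length

length = (length[total][23] + 7 * length) * res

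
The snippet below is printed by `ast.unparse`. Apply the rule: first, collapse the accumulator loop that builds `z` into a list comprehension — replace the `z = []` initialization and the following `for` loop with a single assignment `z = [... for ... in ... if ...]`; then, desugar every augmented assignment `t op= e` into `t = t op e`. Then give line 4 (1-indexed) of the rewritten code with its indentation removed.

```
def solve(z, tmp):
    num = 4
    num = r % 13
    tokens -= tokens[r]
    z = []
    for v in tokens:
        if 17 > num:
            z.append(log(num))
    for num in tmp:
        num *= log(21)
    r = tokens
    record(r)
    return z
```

Transformed code:
def solve(z, tmp):
    num = 4
    num = r % 13
    tokens = tokens - tokens[r]
    z = [log(num) for v in tokens if 17 > num]
    for num in tmp:
        num = num * log(21)
    r = tokens
    record(r)
    return z

tokens = tokens - tokens[r]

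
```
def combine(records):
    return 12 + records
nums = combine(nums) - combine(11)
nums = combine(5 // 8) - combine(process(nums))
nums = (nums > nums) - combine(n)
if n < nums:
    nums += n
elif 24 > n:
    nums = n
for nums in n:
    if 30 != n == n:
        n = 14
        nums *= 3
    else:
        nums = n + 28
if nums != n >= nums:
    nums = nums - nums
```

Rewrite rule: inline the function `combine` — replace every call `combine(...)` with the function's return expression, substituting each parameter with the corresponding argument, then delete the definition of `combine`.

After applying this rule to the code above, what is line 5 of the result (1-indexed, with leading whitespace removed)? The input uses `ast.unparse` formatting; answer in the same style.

nums += n

Transformed code:
nums = 12 + nums - (12 + 11)
nums = 12 + 5 // 8 - (12 + process(nums))
nums = (nums > nums) - (12 + n)
if n < nums:
    nums += n
elif 24 > n:
    nums = n
for nums in n:
    if 30 != n == n:
        n = 14
        nums *= 3
    else:
        nums = n + 28
if nums != n >= nums:
    nums = nums - nums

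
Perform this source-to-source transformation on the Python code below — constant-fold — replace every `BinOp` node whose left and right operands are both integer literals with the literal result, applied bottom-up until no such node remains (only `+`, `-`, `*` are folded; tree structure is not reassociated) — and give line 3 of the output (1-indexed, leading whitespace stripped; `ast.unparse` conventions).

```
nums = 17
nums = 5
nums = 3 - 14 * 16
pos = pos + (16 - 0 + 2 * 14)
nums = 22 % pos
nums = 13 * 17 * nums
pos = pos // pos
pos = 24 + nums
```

nums = -221

Transformed code:
nums = 17
nums = 5
nums = -221
pos = pos + 44
nums = 22 % pos
nums = 221 * nums
pos = pos // pos
pos = 24 + nums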